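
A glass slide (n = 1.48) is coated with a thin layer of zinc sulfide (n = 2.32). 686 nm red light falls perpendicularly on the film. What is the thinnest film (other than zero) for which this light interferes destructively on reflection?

Top surface (1.0 → 2.32): reflection off a higher-index medium gives a half-wave phase shift.
Bottom surface (2.32 → 1.48): reflection off a lower-index medium gives no phase shift.
Net: one phase inversion between the two reflected rays.
So the condition for destructive reflection is 2 n t = m λ.
Minimum nonzero at m = 1: t = λ / (2 n) = 686 / (2 × 2.32) = 148 nm.

148 nm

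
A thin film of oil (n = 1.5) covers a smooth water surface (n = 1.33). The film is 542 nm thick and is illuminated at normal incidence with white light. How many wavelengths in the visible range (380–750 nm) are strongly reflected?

Ray reflecting at the top interface goes from n = 1.0 toward n = 1.5: a half-wave phase shift.
At the lower boundary (n = 1.5 to n = 1.33) the reflected ray undergoes no phase shift.
Exactly one π shift → a net half-wave offset.
With one net inversion, constructive interference in reflection requires 2 n t = (m + ½) λ.
λ = 2 n t / (m + ½) = 1626 / (m + ½) nm.
m=1: 1084 nm (IR); m=2: 650 nm (visible); m=3: 465 nm (visible); m=4: 361 nm (UV).

2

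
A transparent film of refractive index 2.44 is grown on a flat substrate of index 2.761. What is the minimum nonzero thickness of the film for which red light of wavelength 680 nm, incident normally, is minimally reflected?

Top surface (1.0 → 2.44): reflection off a higher-index medium gives a half-wave phase shift.
Bottom surface (2.44 → 2.761): reflection off a higher-index medium gives a half-wave phase shift.
Zero or two π shifts → no net half-wave offset.
So the condition for destructive reflection is 2 n t = (m + ½) λ.
Minimum at m = 0: t = λ / (4 n) = 680 / (4 × 2.44) = 69.7 nm.

69.7 nm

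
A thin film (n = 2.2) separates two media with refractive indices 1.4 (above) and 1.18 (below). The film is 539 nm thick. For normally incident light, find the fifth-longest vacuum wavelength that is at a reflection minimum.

Top surface (1.4 → 2.2): reflection off a higher-index medium gives a half-wave phase shift.
Ray reflecting at the bottom interface goes from n = 2.2 toward n = 1.18: no phase shift.
The two reflections differ by half a wavelength.
So the condition for destructive reflection is 2 n t = m λ.
λ = 2 n t / m. The fifth-longest wavelength is m = 5: λ = 2 × 2.2 × 539 / 5.00 = 474 nm.

474 nm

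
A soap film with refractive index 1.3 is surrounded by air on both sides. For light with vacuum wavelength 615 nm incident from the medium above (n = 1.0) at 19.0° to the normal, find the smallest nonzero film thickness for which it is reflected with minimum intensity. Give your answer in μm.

0.244 μm

At the upper boundary (n = 1.0 to n = 1.3) the reflected ray undergoes a half-wave phase shift.
Ray reflecting at the bottom interface goes from n = 1.3 toward n = 1.0: no phase shift.
Exactly one π shift → a net half-wave offset.
With one net inversion, destructive interference in reflection requires 2 n t cos θ_r = m λ.
Snell's law: 1.0 sin 19.0° = 1.3 sin θ_r → sin θ_r = 0.250, cos θ_r = 0.968.
Minimum nonzero at m = 1: t = λ / (2 n cos θ_r) = 615 / (2 × 1.3 × 0.968) = 244 nm.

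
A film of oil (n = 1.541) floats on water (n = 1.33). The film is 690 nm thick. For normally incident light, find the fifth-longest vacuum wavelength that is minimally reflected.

425 nm

Ray reflecting at the top interface goes from n = 1.0 toward n = 1.541: a half-wave phase shift.
Bottom surface (1.541 → 1.33): reflection off a lower-index medium gives no phase shift.
Net: one phase inversion between the two reflected rays.
With one net inversion, destructive interference in reflection requires 2 n t = m λ.
λ = 2 n t / m. The fifth-longest wavelength is m = 5: λ = 2 × 1.541 × 690 / 5.00 = 425 nm.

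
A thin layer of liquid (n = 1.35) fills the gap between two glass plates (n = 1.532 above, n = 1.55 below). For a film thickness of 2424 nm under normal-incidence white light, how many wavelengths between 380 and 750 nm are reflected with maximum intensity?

8

Ray reflecting at the top interface goes from n = 1.532 toward n = 1.35: no phase shift.
Bottom surface (1.35 → 1.55): reflection off a higher-index medium gives a half-wave phase shift.
Net: one phase inversion between the two reflected rays.
So the condition for constructive reflection is 2 n t = (m + ½) λ.
λ = 2 n t / (m + ½) = 6545 / (m + ½) nm.
m=8: 770 nm (IR); m=9: 689 nm (visible); m=10: 623 nm (visible); m=11: 569 nm (visible); m=12: 524 nm (visible); m=13: 485 nm (visible); m=14: 451 nm (visible); m=15: 422 nm (visible); m=16: 397 nm (visible); m=17: 374 nm (UV).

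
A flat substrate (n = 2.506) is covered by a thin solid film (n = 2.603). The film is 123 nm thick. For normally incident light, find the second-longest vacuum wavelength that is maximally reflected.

427 nm

Ray reflecting at the top interface goes from n = 1.0 toward n = 2.603: a half-wave phase shift.
Ray reflecting at the bottom interface goes from n = 2.603 toward n = 2.506: no phase shift.
Exactly one π shift → a net half-wave offset.
So the condition for constructive reflection is 2 n t = (m + ½) λ.
λ = 2 n t / (m + ½). The second-longest wavelength is m = 1: λ = 2 × 2.603 × 123 / 1.50 = 427 nm.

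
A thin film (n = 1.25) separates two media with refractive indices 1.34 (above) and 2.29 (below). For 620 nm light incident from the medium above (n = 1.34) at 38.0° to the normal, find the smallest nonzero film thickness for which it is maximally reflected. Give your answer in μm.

0.165 μm

At the upper boundary (n = 1.34 to n = 1.25) the reflected ray undergoes no phase shift.
Ray reflecting at the bottom interface goes from n = 1.25 toward n = 2.29: a half-wave phase shift.
The two reflections differ by half a wavelength.
So the condition for constructive reflection is 2 n t cos θ_r = (m + ½) λ.
Snell's law: 1.34 sin 38.0° = 1.25 sin θ_r → sin θ_r = 0.660, cos θ_r = 0.751.
Minimum at m = 0: t = λ / (4 n cos θ_r) = 620 / (4 × 1.25 × 0.751) = 165 nm.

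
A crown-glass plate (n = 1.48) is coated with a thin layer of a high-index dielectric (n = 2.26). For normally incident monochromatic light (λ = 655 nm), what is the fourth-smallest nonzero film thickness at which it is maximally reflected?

507 nm

Top surface (1.0 → 2.26): reflection off a higher-index medium gives a half-wave phase shift.
Ray reflecting at the bottom interface goes from n = 2.26 toward n = 1.48: no phase shift.
The two reflections differ by half a wavelength.
With one net inversion, constructive interference in reflection requires 2 n t = (m + ½) λ.
The fourth-smallest nonzero thickness corresponds to m = 3: t = (m + ½) λ / (2 n) = 3.50 × 655 / (2 × 2.26) = 507 nm.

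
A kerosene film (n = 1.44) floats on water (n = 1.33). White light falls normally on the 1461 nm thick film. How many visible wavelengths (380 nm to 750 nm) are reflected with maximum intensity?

5

Ray reflecting at the top interface goes from n = 1.0 toward n = 1.44: a half-wave phase shift.
Bottom surface (1.44 → 1.33): reflection off a lower-index medium gives no phase shift.
The two reflections differ by half a wavelength.
For bright reflection here: 2 n t = (m + ½) λ.
λ = 2 n t / (m + ½) = 4208 / (m + ½) nm.
m=5: 765 nm (IR); m=6: 647 nm (visible); m=7: 561 nm (visible); m=8: 495 nm (visible); m=9: 443 nm (visible); m=10: 401 nm (visible); m=11: 366 nm (UV).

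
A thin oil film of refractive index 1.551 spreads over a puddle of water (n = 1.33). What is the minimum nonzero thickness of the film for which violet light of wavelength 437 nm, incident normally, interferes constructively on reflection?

70.4 nm

Top surface (1.0 → 1.551): reflection off a higher-index medium gives a half-wave phase shift.
Ray reflecting at the bottom interface goes from n = 1.551 toward n = 1.33: no phase shift.
Exactly one π shift → a net half-wave offset.
For maximum reflection here: 2 n t = (m + ½) λ.
Minimum at m = 0: t = λ / (4 n) = 437 / (4 × 1.551) = 70.4 nm.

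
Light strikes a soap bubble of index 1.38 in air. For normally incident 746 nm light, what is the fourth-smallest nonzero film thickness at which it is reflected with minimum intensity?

Ray reflecting at the top interface goes from n = 1.0 toward n = 1.38: a half-wave phase shift.
Bottom surface (1.38 → 1.0): reflection off a lower-index medium gives no phase shift.
The two reflections differ by half a wavelength.
For minimum reflection here: 2 n t = m λ.
The fourth-smallest nonzero thickness corresponds to m = 4: t = m λ / (2 n) = 4.00 × 746 / (2 × 1.38) = 1081 nm.

1081 nm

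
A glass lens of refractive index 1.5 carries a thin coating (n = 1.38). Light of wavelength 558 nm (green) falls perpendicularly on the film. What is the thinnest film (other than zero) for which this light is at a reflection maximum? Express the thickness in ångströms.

2022 Å

Top surface (1.0 → 1.38): reflection off a higher-index medium gives a half-wave phase shift.
Bottom surface (1.38 → 1.5): reflection off a higher-index medium gives a half-wave phase shift.
Zero or two π shifts → no net half-wave offset.
For maximum reflection here: 2 n t = m λ.
Minimum nonzero at m = 1: t = λ / (2 n) = 558 / (2 × 1.38) = 202 nm.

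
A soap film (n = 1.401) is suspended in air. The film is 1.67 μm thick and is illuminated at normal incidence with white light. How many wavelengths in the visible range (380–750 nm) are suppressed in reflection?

Ray reflecting at the top interface goes from n = 1.0 toward n = 1.401: a half-wave phase shift.
At the lower boundary (n = 1.401 to n = 1.0) the reflected ray undergoes no phase shift.
The two reflections differ by half a wavelength.
So the condition for destructive reflection is 2 n t = m λ.
λ = 2 n t / m = 4679 / m nm.
m=6: 780 nm (IR); m=7: 668 nm (visible); m=8: 585 nm (visible); m=9: 520 nm (visible); m=10: 468 nm (visible); m=11: 425 nm (visible); m=12: 390 nm (visible); m=13: 360 nm (UV).

6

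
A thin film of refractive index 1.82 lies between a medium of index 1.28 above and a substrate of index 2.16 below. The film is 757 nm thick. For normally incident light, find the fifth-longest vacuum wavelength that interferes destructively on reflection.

612 nm

Top surface (1.28 → 1.82): reflection off a higher-index medium gives a half-wave phase shift.
At the lower boundary (n = 1.82 to n = 2.16) the reflected ray undergoes a half-wave phase shift.
The two reflections carry the same phase change, so no net offset.
So the condition for destructive reflection is 2 n t = (m + ½) λ.
λ = 2 n t / (m + ½). The fifth-longest wavelength is m = 4: λ = 2 × 1.82 × 757 / 4.50 = 612 nm.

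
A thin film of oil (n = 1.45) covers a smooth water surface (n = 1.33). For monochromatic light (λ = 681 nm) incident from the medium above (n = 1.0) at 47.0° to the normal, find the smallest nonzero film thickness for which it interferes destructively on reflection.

272 nm

Ray reflecting at the top interface goes from n = 1.0 toward n = 1.45: a half-wave phase shift.
Ray reflecting at the bottom interface goes from n = 1.45 toward n = 1.33: no phase shift.
Exactly one π shift → a net half-wave offset.
With one net inversion, destructive interference in reflection requires 2 n t cos θ_r = m λ.
Snell's law: 1.0 sin 47.0° = 1.45 sin θ_r → sin θ_r = 0.504, cos θ_r = 0.863.
Minimum nonzero at m = 1: t = λ / (2 n cos θ_r) = 681 / (2 × 1.45 × 0.863) = 272 nm.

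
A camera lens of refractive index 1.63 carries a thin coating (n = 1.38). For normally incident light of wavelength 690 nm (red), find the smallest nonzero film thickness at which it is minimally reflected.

Ray reflecting at the top interface goes from n = 1.0 toward n = 1.38: a half-wave phase shift.
Ray reflecting at the bottom interface goes from n = 1.38 toward n = 1.63: a half-wave phase shift.
The two reflections carry the same phase change, so no net offset.
For dark reflection here: 2 n t = (m + ½) λ.
Minimum at m = 0: t = λ / (4 n) = 690 / (4 × 1.38) = 125 nm.

125 nm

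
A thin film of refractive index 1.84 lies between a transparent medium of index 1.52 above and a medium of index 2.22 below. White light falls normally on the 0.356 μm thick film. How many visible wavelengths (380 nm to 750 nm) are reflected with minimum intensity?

Ray reflecting at the top interface goes from n = 1.52 toward n = 1.84: a half-wave phase shift.
Ray reflecting at the bottom interface goes from n = 1.84 toward n = 2.22: a half-wave phase shift.
Net: no relative phase inversion (both shifts match).
For dark reflection here: 2 n t = (m + ½) λ.
λ = 2 n t / (m + ½) = 1310 / (m + ½) nm.
m=1: 873 nm (IR); m=2: 524 nm (visible); m=3: 374 nm (UV).

1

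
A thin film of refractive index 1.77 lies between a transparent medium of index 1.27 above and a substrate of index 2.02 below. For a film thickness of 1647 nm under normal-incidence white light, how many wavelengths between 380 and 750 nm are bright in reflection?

8

Ray reflecting at the top interface goes from n = 1.27 toward n = 1.77: a half-wave phase shift.
Ray reflecting at the bottom interface goes from n = 1.77 toward n = 2.02: a half-wave phase shift.
The two reflections carry the same phase change, so no net offset.
So the condition for constructive reflection is 2 n t = m λ.
λ = 2 n t / m = 5830 / m nm.
m=7: 833 nm (IR); m=8: 729 nm (visible); m=9: 648 nm (visible); m=10: 583 nm (visible); m=11: 530 nm (visible); m=12: 486 nm (visible); m=13: 448 nm (visible); m=14: 416 nm (visible); m=15: 389 nm (visible); m=16: 364 nm (UV).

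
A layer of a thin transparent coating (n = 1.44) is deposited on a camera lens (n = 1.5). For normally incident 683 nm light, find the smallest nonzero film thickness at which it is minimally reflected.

Top surface (1.0 → 1.44): reflection off a higher-index medium gives a half-wave phase shift.
Bottom surface (1.44 → 1.5): reflection off a higher-index medium gives a half-wave phase shift.
Net: no relative phase inversion (both shifts match).
So the condition for destructive reflection is 2 n t = (m + ½) λ.
Minimum at m = 0: t = λ / (4 n) = 683 / (4 × 1.44) = 119 nm.

119 nm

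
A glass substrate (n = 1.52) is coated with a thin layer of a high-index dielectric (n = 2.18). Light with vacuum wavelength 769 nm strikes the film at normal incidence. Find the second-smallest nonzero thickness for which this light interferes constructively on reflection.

265 nm

At the upper boundary (n = 1.0 to n = 2.18) the reflected ray undergoes a half-wave phase shift.
Ray reflecting at the bottom interface goes from n = 2.18 toward n = 1.52: no phase shift.
Net: one phase inversion between the two reflected rays.
With one net inversion, constructive interference in reflection requires 2 n t = (m + ½) λ.
The second-smallest nonzero thickness corresponds to m = 1: t = (m + ½) λ / (2 n) = 1.50 × 769 / (2 × 2.18) = 265 nm.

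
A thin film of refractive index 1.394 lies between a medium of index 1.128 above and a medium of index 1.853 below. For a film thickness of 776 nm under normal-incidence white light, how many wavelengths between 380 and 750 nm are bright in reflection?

Top surface (1.128 → 1.394): reflection off a higher-index medium gives a half-wave phase shift.
At the lower boundary (n = 1.394 to n = 1.853) the reflected ray undergoes a half-wave phase shift.
Zero or two π shifts → no net half-wave offset.
With no net inversion, constructive interference in reflection requires 2 n t = m λ.
λ = 2 n t / m = 2163 / m nm.
m=2: 1082 nm (IR); m=3: 721 nm (visible); m=4: 541 nm (visible); m=5: 433 nm (visible); m=6: 361 nm (UV).

3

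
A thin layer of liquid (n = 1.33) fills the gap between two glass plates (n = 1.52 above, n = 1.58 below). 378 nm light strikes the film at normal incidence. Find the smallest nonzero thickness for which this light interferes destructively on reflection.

Top surface (1.52 → 1.33): reflection off a lower-index medium gives no phase shift.
At the lower boundary (n = 1.33 to n = 1.58) the reflected ray undergoes a half-wave phase shift.
Net: one phase inversion between the two reflected rays.
So the condition for destructive reflection is 2 n t = m λ.
The smallest nonzero thickness corresponds to m = 1: t = m λ / (2 n) = 1.00 × 378 / (2 × 1.33) = 142 nm.

142 nm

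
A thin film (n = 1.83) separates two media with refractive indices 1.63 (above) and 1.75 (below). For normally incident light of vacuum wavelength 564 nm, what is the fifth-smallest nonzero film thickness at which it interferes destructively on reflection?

770 nm

At the upper boundary (n = 1.63 to n = 1.83) the reflected ray undergoes a half-wave phase shift.
Bottom surface (1.83 → 1.75): reflection off a lower-index medium gives no phase shift.
The two reflections differ by half a wavelength.
So the condition for destructive reflection is 2 n t = m λ.
The fifth-smallest nonzero thickness corresponds to m = 5: t = m λ / (2 n) = 5.00 × 564 / (2 × 1.83) = 770 nm.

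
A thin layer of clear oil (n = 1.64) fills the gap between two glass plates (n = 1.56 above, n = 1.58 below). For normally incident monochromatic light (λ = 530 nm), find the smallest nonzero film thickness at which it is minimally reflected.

Ray reflecting at the top interface goes from n = 1.56 toward n = 1.64: a half-wave phase shift.
At the lower boundary (n = 1.64 to n = 1.58) the reflected ray undergoes no phase shift.
Exactly one π shift → a net half-wave offset.
So the condition for destructive reflection is 2 n t = m λ.
Minimum nonzero at m = 1: t = λ / (2 n) = 530 / (2 × 1.64) = 162 nm.

162 nm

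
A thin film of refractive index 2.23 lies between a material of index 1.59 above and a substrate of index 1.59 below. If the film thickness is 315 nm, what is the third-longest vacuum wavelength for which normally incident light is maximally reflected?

562 nm

Ray reflecting at the top interface goes from n = 1.59 toward n = 2.23: a half-wave phase shift.
Ray reflecting at the bottom interface goes from n = 2.23 toward n = 1.59: no phase shift.
The two reflections differ by half a wavelength.
For bright reflection here: 2 n t = (m + ½) λ.
λ = 2 n t / (m + ½). The third-longest wavelength is m = 2: λ = 2 × 2.23 × 315 / 2.50 = 562 nm.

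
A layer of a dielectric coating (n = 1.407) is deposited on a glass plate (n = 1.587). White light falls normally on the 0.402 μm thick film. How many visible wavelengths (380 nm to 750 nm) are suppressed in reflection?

Top surface (1.0 → 1.407): reflection off a higher-index medium gives a half-wave phase shift.
Ray reflecting at the bottom interface goes from n = 1.407 toward n = 1.587: a half-wave phase shift.
The two reflections carry the same phase change, so no net offset.
For weak reflection here: 2 n t = (m + ½) λ.
λ = 2 n t / (m + ½) = 1131 / (m + ½) nm.
m=1: 754 nm (IR); m=2: 452 nm (visible); m=3: 323 nm (UV).

1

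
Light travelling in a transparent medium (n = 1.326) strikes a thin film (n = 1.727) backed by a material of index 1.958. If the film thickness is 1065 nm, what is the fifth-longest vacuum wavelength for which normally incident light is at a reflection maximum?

At the upper boundary (n = 1.326 to n = 1.727) the reflected ray undergoes a half-wave phase shift.
Ray reflecting at the bottom interface goes from n = 1.727 toward n = 1.958: a half-wave phase shift.
Net: no relative phase inversion (both shifts match).
So the condition for constructive reflection is 2 n t = m λ.
λ = 2 n t / m. The fifth-longest wavelength is m = 5: λ = 2 × 1.727 × 1065 / 5.00 = 736 nm.

736 nm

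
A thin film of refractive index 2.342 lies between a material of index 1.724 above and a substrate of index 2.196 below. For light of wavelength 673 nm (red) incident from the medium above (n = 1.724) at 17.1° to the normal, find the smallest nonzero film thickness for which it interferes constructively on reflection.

Top surface (1.724 → 2.342): reflection off a higher-index medium gives a half-wave phase shift.
Ray reflecting at the bottom interface goes from n = 2.342 toward n = 2.196: no phase shift.
The two reflections differ by half a wavelength.
So the condition for constructive reflection is 2 n t cos θ_r = (m + ½) λ.
Snell's law: 1.724 sin 17.1° = 2.342 sin θ_r → sin θ_r = 0.216, cos θ_r = 0.976.
Minimum at m = 0: t = λ / (4 n cos θ_r) = 673 / (4 × 2.342 × 0.976) = 73.6 nm.

73.6 nm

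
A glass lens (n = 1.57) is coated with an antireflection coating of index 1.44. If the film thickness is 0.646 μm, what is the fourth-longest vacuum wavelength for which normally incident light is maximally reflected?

465 nm

Ray reflecting at the top interface goes from n = 1.0 toward n = 1.44: a half-wave phase shift.
Bottom surface (1.44 → 1.57): reflection off a higher-index medium gives a half-wave phase shift.
Net: no relative phase inversion (both shifts match).
So the condition for constructive reflection is 2 n t = m λ.
λ = 2 n t / m. The fourth-longest wavelength is m = 4: λ = 2 × 1.44 × 646 / 4.00 = 465 nm.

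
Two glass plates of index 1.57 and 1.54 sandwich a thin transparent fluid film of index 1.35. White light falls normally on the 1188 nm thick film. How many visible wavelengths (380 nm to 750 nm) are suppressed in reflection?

At the upper boundary (n = 1.57 to n = 1.35) the reflected ray undergoes no phase shift.
At the lower boundary (n = 1.35 to n = 1.54) the reflected ray undergoes a half-wave phase shift.
Net: one phase inversion between the two reflected rays.
So the condition for destructive reflection is 2 n t = m λ.
λ = 2 n t / m = 3208 / m nm.
m=4: 802 nm (IR); m=5: 642 nm (visible); m=6: 535 nm (visible); m=7: 458 nm (visible); m=8: 401 nm (visible); m=9: 356 nm (UV).

4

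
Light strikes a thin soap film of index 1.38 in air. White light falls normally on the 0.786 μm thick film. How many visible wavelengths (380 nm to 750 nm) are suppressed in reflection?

Top surface (1.0 → 1.38): reflection off a higher-index medium gives a half-wave phase shift.
Ray reflecting at the bottom interface goes from n = 1.38 toward n = 1.0: no phase shift.
The two reflections differ by half a wavelength.
With one net inversion, destructive interference in reflection requires 2 n t = m λ.
λ = 2 n t / m = 2169 / m nm.
m=2: 1085 nm (IR); m=3: 723 nm (visible); m=4: 542 nm (visible); m=5: 434 nm (visible); m=6: 362 nm (UV).

3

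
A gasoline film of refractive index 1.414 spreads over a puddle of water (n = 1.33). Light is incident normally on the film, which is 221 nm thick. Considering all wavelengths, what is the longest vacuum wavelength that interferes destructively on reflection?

Ray reflecting at the top interface goes from n = 1.0 toward n = 1.414: a half-wave phase shift.
Ray reflecting at the bottom interface goes from n = 1.414 toward n = 1.33: no phase shift.
Net: one phase inversion between the two reflected rays.
For dark reflection here: 2 n t = m λ.
λ = 2 n t / m. The longest wavelength is m = 1: λ = 2 × 1.414 × 221 / 1.00 = 625 nm.

625 nm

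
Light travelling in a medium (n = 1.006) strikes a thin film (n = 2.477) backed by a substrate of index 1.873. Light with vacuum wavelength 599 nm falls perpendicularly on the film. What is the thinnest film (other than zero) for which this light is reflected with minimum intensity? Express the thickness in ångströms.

1209 Å

At the upper boundary (n = 1.006 to n = 2.477) the reflected ray undergoes a half-wave phase shift.
Ray reflecting at the bottom interface goes from n = 2.477 toward n = 1.873: no phase shift.
Exactly one π shift → a net half-wave offset.
With one net inversion, destructive interference in reflection requires 2 n t = m λ.
Minimum nonzero at m = 1: t = λ / (2 n) = 599 / (2 × 2.477) = 121 nm.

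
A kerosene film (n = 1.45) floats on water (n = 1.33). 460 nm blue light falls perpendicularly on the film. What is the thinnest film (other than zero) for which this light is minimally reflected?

At the upper boundary (n = 1.0 to n = 1.45) the reflected ray undergoes a half-wave phase shift.
Bottom surface (1.45 → 1.33): reflection off a lower-index medium gives no phase shift.
Exactly one π shift → a net half-wave offset.
For weak reflection here: 2 n t = m λ.
Minimum nonzero at m = 1: t = λ / (2 n) = 460 / (2 × 1.45) = 159 nm.

159 nm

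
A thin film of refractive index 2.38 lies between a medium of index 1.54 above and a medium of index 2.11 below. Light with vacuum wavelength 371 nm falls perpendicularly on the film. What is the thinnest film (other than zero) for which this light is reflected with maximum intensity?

39.0 nm

At the upper boundary (n = 1.54 to n = 2.38) the reflected ray undergoes a half-wave phase shift.
Ray reflecting at the bottom interface goes from n = 2.38 toward n = 2.11: no phase shift.
Net: one phase inversion between the two reflected rays.
So the condition for constructive reflection is 2 n t = (m + ½) λ.
Minimum at m = 0: t = λ / (4 n) = 371 / (4 × 2.38) = 39.0 nm.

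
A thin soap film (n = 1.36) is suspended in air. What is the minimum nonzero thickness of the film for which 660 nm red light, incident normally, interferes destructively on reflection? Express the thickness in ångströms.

At the upper boundary (n = 1.0 to n = 1.36) the reflected ray undergoes a half-wave phase shift.
Ray reflecting at the bottom interface goes from n = 1.36 toward n = 1.0: no phase shift.
The two reflections differ by half a wavelength.
So the condition for destructive reflection is 2 n t = m λ.
Minimum nonzero at m = 1: t = λ / (2 n) = 660 / (2 × 1.36) = 243 nm.

2426 Å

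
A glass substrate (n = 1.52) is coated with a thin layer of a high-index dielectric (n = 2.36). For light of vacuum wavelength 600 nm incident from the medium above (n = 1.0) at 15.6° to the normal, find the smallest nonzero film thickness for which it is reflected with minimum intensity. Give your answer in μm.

Top surface (1.0 → 2.36): reflection off a higher-index medium gives a half-wave phase shift.
Bottom surface (2.36 → 1.52): reflection off a lower-index medium gives no phase shift.
Net: one phase inversion between the two reflected rays.
For weak reflection here: 2 n t cos θ_r = m λ.
Snell's law: 1.0 sin 15.6° = 2.36 sin θ_r → sin θ_r = 0.114, cos θ_r = 0.993.
Minimum nonzero at m = 1: t = λ / (2 n cos θ_r) = 600 / (2 × 2.36 × 0.993) = 128 nm.

0.128 μm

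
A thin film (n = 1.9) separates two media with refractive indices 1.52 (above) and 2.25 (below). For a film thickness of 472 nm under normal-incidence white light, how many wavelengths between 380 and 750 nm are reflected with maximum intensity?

At the upper boundary (n = 1.52 to n = 1.9) the reflected ray undergoes a half-wave phase shift.
Bottom surface (1.9 → 2.25): reflection off a higher-index medium gives a half-wave phase shift.
Zero or two π shifts → no net half-wave offset.
So the condition for constructive reflection is 2 n t = m λ.
λ = 2 n t / m = 1794 / m nm.
m=2: 897 nm (IR); m=3: 598 nm (visible); m=4: 448 nm (visible); m=5: 359 nm (UV).

2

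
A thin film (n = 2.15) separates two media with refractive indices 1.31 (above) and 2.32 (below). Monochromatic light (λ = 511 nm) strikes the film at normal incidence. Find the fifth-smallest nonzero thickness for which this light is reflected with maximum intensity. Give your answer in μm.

Top surface (1.31 → 2.15): reflection off a higher-index medium gives a half-wave phase shift.
At the lower boundary (n = 2.15 to n = 2.32) the reflected ray undergoes a half-wave phase shift.
The two reflections carry the same phase change, so no net offset.
For bright reflection here: 2 n t = m λ.
The fifth-smallest nonzero thickness corresponds to m = 5: t = m λ / (2 n) = 5.00 × 511 / (2 × 2.15) = 594 nm.

0.594 μm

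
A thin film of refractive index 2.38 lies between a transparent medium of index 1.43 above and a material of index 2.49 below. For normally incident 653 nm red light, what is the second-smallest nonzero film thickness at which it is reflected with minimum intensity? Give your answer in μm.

Top surface (1.43 → 2.38): reflection off a higher-index medium gives a half-wave phase shift.
Bottom surface (2.38 → 2.49): reflection off a higher-index medium gives a half-wave phase shift.
Zero or two π shifts → no net half-wave offset.
So the condition for destructive reflection is 2 n t = (m + ½) λ.
The second-smallest nonzero thickness corresponds to m = 1: t = (m + ½) λ / (2 n) = 1.50 × 653 / (2 × 2.38) = 206 nm.

0.206 μm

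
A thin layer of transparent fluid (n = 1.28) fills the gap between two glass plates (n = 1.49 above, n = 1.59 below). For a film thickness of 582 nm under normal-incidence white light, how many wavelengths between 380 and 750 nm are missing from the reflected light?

Top surface (1.49 → 1.28): reflection off a lower-index medium gives no phase shift.
Ray reflecting at the bottom interface goes from n = 1.28 toward n = 1.59: a half-wave phase shift.
The two reflections differ by half a wavelength.
So the condition for destructive reflection is 2 n t = m λ.
λ = 2 n t / m = 1490 / m nm.
m=1: 1490 nm (IR); m=2: 745 nm (visible); m=3: 497 nm (visible); m=4: 372 nm (UV).

2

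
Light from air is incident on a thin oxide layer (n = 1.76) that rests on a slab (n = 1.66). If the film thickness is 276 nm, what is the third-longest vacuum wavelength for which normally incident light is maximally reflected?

389 nm

Ray reflecting at the top interface goes from n = 1.0 toward n = 1.76: a half-wave phase shift.
Ray reflecting at the bottom interface goes from n = 1.76 toward n = 1.66: no phase shift.
Net: one phase inversion between the two reflected rays.
For maximum reflection here: 2 n t = (m + ½) λ.
λ = 2 n t / (m + ½). The third-longest wavelength is m = 2: λ = 2 × 1.76 × 276 / 2.50 = 389 nm.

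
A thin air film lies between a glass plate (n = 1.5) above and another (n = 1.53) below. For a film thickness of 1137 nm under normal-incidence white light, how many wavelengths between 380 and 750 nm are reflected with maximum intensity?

Ray reflecting at the top interface goes from n = 1.5 toward n = 1.0: no phase shift.
Bottom surface (1.0 → 1.53): reflection off a higher-index medium gives a half-wave phase shift.
Net: one phase inversion between the two reflected rays.
With one net inversion, constructive interference in reflection requires 2 n t = (m + ½) λ.
λ = 2 n t / (m + ½) = 2274 / (m + ½) nm.
m=2: 910 nm (IR); m=3: 650 nm (visible); m=4: 505 nm (visible); m=5: 413 nm (visible); m=6: 350 nm (UV).

3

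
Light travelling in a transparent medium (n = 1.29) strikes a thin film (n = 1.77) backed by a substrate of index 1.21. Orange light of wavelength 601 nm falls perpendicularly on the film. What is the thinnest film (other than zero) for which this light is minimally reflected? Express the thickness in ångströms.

1698 Å

Top surface (1.29 → 1.77): reflection off a higher-index medium gives a half-wave phase shift.
Ray reflecting at the bottom interface goes from n = 1.77 toward n = 1.21: no phase shift.
Exactly one π shift → a net half-wave offset.
So the condition for destructive reflection is 2 n t = m λ.
Minimum nonzero at m = 1: t = λ / (2 n) = 601 / (2 × 1.77) = 170 nm.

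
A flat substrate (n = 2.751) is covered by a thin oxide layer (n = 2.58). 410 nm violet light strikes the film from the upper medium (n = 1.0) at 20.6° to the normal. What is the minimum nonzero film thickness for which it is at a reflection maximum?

80.2 nm

At the upper boundary (n = 1.0 to n = 2.58) the reflected ray undergoes a half-wave phase shift.
At the lower boundary (n = 2.58 to n = 2.751) the reflected ray undergoes a half-wave phase shift.
The two reflections carry the same phase change, so no net offset.
For bright reflection here: 2 n t cos θ_r = m λ.
Snell's law: 1.0 sin 20.6° = 2.58 sin θ_r → sin θ_r = 0.136, cos θ_r = 0.991.
Minimum nonzero at m = 1: t = λ / (2 n cos θ_r) = 410 / (2 × 2.58 × 0.991) = 80.2 nm.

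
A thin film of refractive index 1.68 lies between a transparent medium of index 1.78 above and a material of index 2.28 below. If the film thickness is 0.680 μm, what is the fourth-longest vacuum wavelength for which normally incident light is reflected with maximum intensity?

At the upper boundary (n = 1.78 to n = 1.68) the reflected ray undergoes no phase shift.
Ray reflecting at the bottom interface goes from n = 1.68 toward n = 2.28: a half-wave phase shift.
The two reflections differ by half a wavelength.
For bright reflection here: 2 n t = (m + ½) λ.
λ = 2 n t / (m + ½). The fourth-longest wavelength is m = 3: λ = 2 × 1.68 × 680 / 3.50 = 653 nm.

653 nm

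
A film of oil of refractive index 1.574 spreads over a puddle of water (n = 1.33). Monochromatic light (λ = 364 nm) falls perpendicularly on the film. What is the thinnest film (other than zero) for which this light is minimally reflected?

Ray reflecting at the top interface goes from n = 1.0 toward n = 1.574: a half-wave phase shift.
Bottom surface (1.574 → 1.33): reflection off a lower-index medium gives no phase shift.
The two reflections differ by half a wavelength.
So the condition for destructive reflection is 2 n t = m λ.
Minimum nonzero at m = 1: t = λ / (2 n) = 364 / (2 × 1.574) = 116 nm.

116 nm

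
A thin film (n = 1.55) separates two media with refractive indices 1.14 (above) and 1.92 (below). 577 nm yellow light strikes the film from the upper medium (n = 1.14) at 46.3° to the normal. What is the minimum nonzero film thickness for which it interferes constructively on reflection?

At the upper boundary (n = 1.14 to n = 1.55) the reflected ray undergoes a half-wave phase shift.
Ray reflecting at the bottom interface goes from n = 1.55 toward n = 1.92: a half-wave phase shift.
Net: no relative phase inversion (both shifts match).
So the condition for constructive reflection is 2 n t cos θ_r = m λ.
Snell's law: 1.14 sin 46.3° = 1.55 sin θ_r → sin θ_r = 0.532, cos θ_r = 0.847.
Minimum nonzero at m = 1: t = λ / (2 n cos θ_r) = 577 / (2 × 1.55 × 0.847) = 220 nm.

220 nm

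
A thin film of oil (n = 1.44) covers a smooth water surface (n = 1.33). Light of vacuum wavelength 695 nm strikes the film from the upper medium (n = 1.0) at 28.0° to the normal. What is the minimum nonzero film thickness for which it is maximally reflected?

Ray reflecting at the top interface goes from n = 1.0 toward n = 1.44: a half-wave phase shift.
Bottom surface (1.44 → 1.33): reflection off a lower-index medium gives no phase shift.
The two reflections differ by half a wavelength.
With one net inversion, constructive interference in reflection requires 2 n t cos θ_r = (m + ½) λ.
Snell's law: 1.0 sin 28.0° = 1.44 sin θ_r → sin θ_r = 0.326, cos θ_r = 0.945.
Minimum at m = 0: t = λ / (4 n cos θ_r) = 695 / (4 × 1.44 × 0.945) = 128 nm.

128 nm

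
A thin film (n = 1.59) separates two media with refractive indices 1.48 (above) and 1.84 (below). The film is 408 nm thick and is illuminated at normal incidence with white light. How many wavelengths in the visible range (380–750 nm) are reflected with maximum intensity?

2

Ray reflecting at the top interface goes from n = 1.48 toward n = 1.59: a half-wave phase shift.
Bottom surface (1.59 → 1.84): reflection off a higher-index medium gives a half-wave phase shift.
Net: no relative phase inversion (both shifts match).
So the condition for constructive reflection is 2 n t = m λ.
λ = 2 n t / m = 1297 / m nm.
m=1: 1297 nm (IR); m=2: 649 nm (visible); m=3: 432 nm (visible); m=4: 324 nm (UV).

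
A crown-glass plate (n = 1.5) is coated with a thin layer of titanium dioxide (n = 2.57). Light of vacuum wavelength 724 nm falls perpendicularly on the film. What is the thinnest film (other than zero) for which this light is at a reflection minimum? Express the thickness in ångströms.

1409 Å

At the upper boundary (n = 1.0 to n = 2.57) the reflected ray undergoes a half-wave phase shift.
Bottom surface (2.57 → 1.5): reflection off a lower-index medium gives no phase shift.
Exactly one π shift → a net half-wave offset.
So the condition for destructive reflection is 2 n t = m λ.
Minimum nonzero at m = 1: t = λ / (2 n) = 724 / (2 × 2.57) = 141 nm.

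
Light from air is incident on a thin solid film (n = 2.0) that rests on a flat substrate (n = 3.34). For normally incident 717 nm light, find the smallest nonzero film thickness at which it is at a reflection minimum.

Ray reflecting at the top interface goes from n = 1.0 toward n = 2.0: a half-wave phase shift.
Bottom surface (2.0 → 3.34): reflection off a higher-index medium gives a half-wave phase shift.
Zero or two π shifts → no net half-wave offset.
For weak reflection here: 2 n t = (m + ½) λ.
Minimum at m = 0: t = λ / (4 n) = 717 / (4 × 2.0) = 89.6 nm.

89.6 nm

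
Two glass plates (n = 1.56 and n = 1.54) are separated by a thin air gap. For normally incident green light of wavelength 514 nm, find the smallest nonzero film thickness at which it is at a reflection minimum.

257 nm

At the upper boundary (n = 1.56 to n = 1.0) the reflected ray undergoes no phase shift.
Bottom surface (1.0 → 1.54): reflection off a higher-index medium gives a half-wave phase shift.
Exactly one π shift → a net half-wave offset.
So the condition for destructive reflection is 2 n t = m λ.
Minimum nonzero at m = 1: t = λ / (2 n) = 514 / (2 × 1.0) = 257 nm.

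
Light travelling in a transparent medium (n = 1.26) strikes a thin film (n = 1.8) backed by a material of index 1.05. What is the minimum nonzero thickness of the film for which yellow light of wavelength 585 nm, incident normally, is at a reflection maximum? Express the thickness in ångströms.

Top surface (1.26 → 1.8): reflection off a higher-index medium gives a half-wave phase shift.
Bottom surface (1.8 → 1.05): reflection off a lower-index medium gives no phase shift.
Exactly one π shift → a net half-wave offset.
So the condition for constructive reflection is 2 n t = (m + ½) λ.
Minimum at m = 0: t = λ / (4 n) = 585 / (4 × 1.8) = 81.3 nm.

813 Å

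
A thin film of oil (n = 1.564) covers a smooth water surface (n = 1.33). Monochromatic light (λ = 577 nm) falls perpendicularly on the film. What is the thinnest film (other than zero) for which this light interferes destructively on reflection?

184 nm

Ray reflecting at the top interface goes from n = 1.0 toward n = 1.564: a half-wave phase shift.
Bottom surface (1.564 → 1.33): reflection off a lower-index medium gives no phase shift.
Exactly one π shift → a net half-wave offset.
So the condition for destructive reflection is 2 n t = m λ.
Minimum nonzero at m = 1: t = λ / (2 n) = 577 / (2 × 1.564) = 184 nm.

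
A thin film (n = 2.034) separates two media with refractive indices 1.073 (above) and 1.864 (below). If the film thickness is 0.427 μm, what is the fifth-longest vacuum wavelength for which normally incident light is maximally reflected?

386 nm

Ray reflecting at the top interface goes from n = 1.073 toward n = 2.034: a half-wave phase shift.
At the lower boundary (n = 2.034 to n = 1.864) the reflected ray undergoes no phase shift.
Net: one phase inversion between the two reflected rays.
With one net inversion, constructive interference in reflection requires 2 n t = (m + ½) λ.
λ = 2 n t / (m + ½). The fifth-longest wavelength is m = 4: λ = 2 × 2.034 × 427 / 4.50 = 386 nm.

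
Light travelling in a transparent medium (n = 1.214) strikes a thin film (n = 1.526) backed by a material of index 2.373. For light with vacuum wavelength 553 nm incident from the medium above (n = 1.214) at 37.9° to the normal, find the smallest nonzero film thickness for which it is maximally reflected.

Ray reflecting at the top interface goes from n = 1.214 toward n = 1.526: a half-wave phase shift.
At the lower boundary (n = 1.526 to n = 2.373) the reflected ray undergoes a half-wave phase shift.
Net: no relative phase inversion (both shifts match).
With no net inversion, constructive interference in reflection requires 2 n t cos θ_r = m λ.
Snell's law: 1.214 sin 37.9° = 1.526 sin θ_r → sin θ_r = 0.489, cos θ_r = 0.872.
Minimum nonzero at m = 1: t = λ / (2 n cos θ_r) = 553 / (2 × 1.526 × 0.872) = 208 nm.

208 nm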